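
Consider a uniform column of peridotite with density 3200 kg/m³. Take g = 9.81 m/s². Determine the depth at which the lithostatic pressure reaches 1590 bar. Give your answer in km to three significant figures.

5.06 km

h = P/(ρg) = 1590 bar / (3200 kg/m³ × 9.81 m/s²) = 1.590×10^8 Pa / 31392 Pa/m = 5065.0 m
= 5.0650 km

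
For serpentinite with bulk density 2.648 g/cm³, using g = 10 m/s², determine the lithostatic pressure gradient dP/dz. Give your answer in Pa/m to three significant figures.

dP/dz = ρg = 2648 kg/m³ × 10 m/s² = 26480 Pa/m

26500 Pa/m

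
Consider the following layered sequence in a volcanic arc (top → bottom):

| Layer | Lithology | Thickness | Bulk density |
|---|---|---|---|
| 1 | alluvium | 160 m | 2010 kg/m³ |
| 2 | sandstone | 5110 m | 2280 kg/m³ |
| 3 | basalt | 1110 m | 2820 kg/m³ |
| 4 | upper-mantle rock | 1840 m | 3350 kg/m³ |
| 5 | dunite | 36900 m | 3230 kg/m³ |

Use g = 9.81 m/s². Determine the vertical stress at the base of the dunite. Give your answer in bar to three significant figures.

alluvium: 2010 kg/m³ × 9.81 m/s² × 160 m = 3.155×10^6 Pa = 31.55 bar
sandstone: 2280 kg/m³ × 9.81 m/s² × 5110 m = 1.143×10^8 Pa = 1143 bar
basalt: 2820 kg/m³ × 9.81 m/s² × 1110 m = 3.071×10^7 Pa = 307.1 bar
upper-mantle rock: 3350 kg/m³ × 9.81 m/s² × 1840 m = 6.047×10^7 Pa = 604.7 bar
dunite: 3230 kg/m³ × 9.81 m/s² × 36900 m = 1.169×10^9 Pa = 11692 bar
Total = 31.55 + 1143 + 307.1 + 604.7 + 11692 = 13778 bar

13800 bar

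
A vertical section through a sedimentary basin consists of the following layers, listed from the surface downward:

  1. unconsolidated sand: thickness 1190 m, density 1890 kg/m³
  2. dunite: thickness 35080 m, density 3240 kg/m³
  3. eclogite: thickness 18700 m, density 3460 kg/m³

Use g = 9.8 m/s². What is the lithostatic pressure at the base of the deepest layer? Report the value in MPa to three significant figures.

1770 MPa

unconsolidated sand: 1890 kg/m³ × 9.8 m/s² × 1190 m = 2.204×10^7 Pa = 22.04 MPa
dunite: 3240 kg/m³ × 9.8 m/s² × 35080 m = 1.114×10^9 Pa = 1114 MPa
eclogite: 3460 kg/m³ × 9.8 m/s² × 18700 m = 6.341×10^8 Pa = 634.1 MPa
Total = 22.04 + 1114 + 634.1 = 1770.0 MPa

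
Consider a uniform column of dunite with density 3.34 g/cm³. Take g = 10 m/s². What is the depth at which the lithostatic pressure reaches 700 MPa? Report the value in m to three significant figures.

h = P/(ρg) = 700 MPa / (3340 kg/m³ × 10 m/s²) = 7.000×10^8 Pa / 33400 Pa/m = 20958 m

21000 m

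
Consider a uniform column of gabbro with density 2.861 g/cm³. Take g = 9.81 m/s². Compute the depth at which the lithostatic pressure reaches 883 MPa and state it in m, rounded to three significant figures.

h = P/(ρg) = 883 MPa / (2861 kg/m³ × 9.81 m/s²) = 8.830×10^8 Pa / 28066 Pa/m = 31461 m

31500 m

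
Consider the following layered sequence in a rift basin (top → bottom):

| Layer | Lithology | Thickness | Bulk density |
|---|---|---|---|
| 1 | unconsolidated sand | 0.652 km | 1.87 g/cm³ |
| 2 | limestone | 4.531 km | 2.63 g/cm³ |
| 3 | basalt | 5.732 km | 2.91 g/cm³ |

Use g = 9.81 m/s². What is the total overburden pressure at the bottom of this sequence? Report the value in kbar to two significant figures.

unconsolidated sand: 1870 kg/m³ × 9.81 m/s² × 652 m = 1.196×10^7 Pa = 0.1196 kbar
limestone: 2630 kg/m³ × 9.81 m/s² × 4531 m = 1.169×10^8 Pa = 1.169 kbar
basalt: 2910 kg/m³ × 9.81 m/s² × 5732 m = 1.636×10^8 Pa = 1.636 kbar
Total = 0.1196 + 1.169 + 1.636 = 2.9249 kbar

2.9 kbar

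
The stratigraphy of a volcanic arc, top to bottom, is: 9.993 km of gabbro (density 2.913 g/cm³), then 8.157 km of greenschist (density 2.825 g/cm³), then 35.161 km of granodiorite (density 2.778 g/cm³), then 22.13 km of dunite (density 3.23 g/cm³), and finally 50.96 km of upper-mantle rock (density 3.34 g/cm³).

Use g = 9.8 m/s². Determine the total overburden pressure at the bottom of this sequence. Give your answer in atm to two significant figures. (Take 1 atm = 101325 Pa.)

gabbro: 2913 kg/m³ × 9.8 m/s² × 9993 m = 2.853×10^8 Pa = 2815 atm
greenschist: 2825 kg/m³ × 9.8 m/s² × 8157 m = 2.258×10^8 Pa = 2229 atm
granodiorite: 2778 kg/m³ × 9.8 m/s² × 35161 m = 9.572×10^8 Pa = 9447 atm
dunite: 3230 kg/m³ × 9.8 m/s² × 22130 m = 7.005×10^8 Pa = 6913 atm
upper-mantle rock: 3340 kg/m³ × 9.8 m/s² × 50960 m = 1.668×10^9 Pa = 16462 atm
Total = 2815 + 2229 + 9447 + 6913 + 16462 = 37867 atm

38000 atm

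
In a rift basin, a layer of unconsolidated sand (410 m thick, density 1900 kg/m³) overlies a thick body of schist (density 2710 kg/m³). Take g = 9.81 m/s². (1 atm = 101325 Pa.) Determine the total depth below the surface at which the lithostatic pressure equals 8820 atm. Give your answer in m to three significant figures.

Pressure at base of upper layers: 1900×9.81×410 = 7.642×10^6 Pa = 75.42 atm
Remaining pressure to be supplied by schist: 8.937×10^8 − 7.642×10^6 = 8.860×10^8 Pa
Additional depth in schist = 8.860×10^8 Pa / (2710 kg/m³ × 9.81 m/s²) = 33329 m
Total depth = 410 m + 33329 m = 33739 m

33700 m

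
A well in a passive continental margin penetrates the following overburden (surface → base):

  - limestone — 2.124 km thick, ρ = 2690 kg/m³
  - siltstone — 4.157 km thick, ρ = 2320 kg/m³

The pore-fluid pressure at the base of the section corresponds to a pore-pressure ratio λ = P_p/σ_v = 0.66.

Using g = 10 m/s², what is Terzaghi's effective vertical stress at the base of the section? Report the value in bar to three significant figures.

Overburden (lithostatic) stress σ_v:
limestone: 2690 kg/m³ × 10 m/s² × 2124 m = 5.714×10^7 Pa = 57.14 MPa
siltstone: 2320 kg/m³ × 10 m/s² × 4157 m = 9.644×10^7 Pa = 96.44 MPa
Total = 57.14 + 96.44 = 153.58 MPa
Pore pressure P_p = λ·σ_v = 0.66 × 153.6 MPa = 101.4 MPa
Effective stress σ' = σ_v − P_p = 153.6 − 101.4 = 52.217 MPa = 522.17 bar

522 bar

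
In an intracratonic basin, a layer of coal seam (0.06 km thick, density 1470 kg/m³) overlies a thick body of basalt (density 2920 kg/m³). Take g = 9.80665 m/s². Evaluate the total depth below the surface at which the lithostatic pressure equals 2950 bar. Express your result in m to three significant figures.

10300 m

Pressure at base of upper layers: 1470×9.80665×60 = 8.649×10^5 Pa = 8.649 bar
Remaining pressure to be supplied by basalt: 2.950×10^8 − 8.649×10^5 = 2.941×10^8 Pa
Additional depth in basalt = 2.941×10^8 Pa / (2920 kg/m³ × 9.80665 m/s²) = 10272 m
Total depth = 60 m + 10272 m = 10332 m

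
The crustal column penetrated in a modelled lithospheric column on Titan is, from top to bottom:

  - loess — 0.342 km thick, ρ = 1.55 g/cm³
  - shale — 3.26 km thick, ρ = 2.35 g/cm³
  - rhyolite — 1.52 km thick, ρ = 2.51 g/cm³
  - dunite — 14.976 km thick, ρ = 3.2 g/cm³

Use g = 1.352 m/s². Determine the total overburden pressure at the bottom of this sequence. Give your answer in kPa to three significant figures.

loess: 1550 kg/m³ × 1.352 m/s² × 342 m = 7.167×10^5 Pa = 716.7 kPa
shale: 2350 kg/m³ × 1.352 m/s² × 3260 m = 1.036×10^7 Pa = 10358 kPa
rhyolite: 2510 kg/m³ × 1.352 m/s² × 1520 m = 5.158×10^6 Pa = 5158 kPa
dunite: 3200 kg/m³ × 1.352 m/s² × 14976 m = 6.479×10^7 Pa = 64792 kPa
Total = 716.7 + 10358 + 5158 + 64792 = 81025 kPa

81000 kPa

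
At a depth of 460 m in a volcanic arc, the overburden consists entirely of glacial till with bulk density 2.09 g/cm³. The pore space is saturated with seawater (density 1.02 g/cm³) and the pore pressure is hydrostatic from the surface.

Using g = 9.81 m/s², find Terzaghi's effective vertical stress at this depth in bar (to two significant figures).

Overburden (lithostatic) stress σ_v:
glacial till: 2090 kg/m³ × 9.81 m/s² × 460 m = 9.431×10^6 Pa = 9.431 MPa
Pore pressure P_p = 1020 kg/m³ × 9.81 m/s² × 460 m = 4.603×10^6 Pa = 4.603 MPa
Effective stress σ' = σ_v − P_p = 9.431 − 4.603 = 4.8285 MPa = 48.285 bar

48 bar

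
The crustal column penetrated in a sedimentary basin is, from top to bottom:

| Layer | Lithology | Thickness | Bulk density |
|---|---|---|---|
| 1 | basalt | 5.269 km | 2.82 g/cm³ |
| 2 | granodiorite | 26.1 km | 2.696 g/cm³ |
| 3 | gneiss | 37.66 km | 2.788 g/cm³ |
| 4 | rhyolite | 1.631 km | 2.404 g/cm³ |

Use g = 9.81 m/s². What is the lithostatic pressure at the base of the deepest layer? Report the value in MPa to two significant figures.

basalt: 2820 kg/m³ × 9.81 m/s² × 5269 m = 1.458×10^8 Pa = 145.8 MPa
granodiorite: 2696 kg/m³ × 9.81 m/s² × 26100 m = 6.903×10^8 Pa = 690.3 MPa
gneiss: 2788 kg/m³ × 9.81 m/s² × 37660 m = 1.030×10^9 Pa = 1030 MPa
rhyolite: 2404 kg/m³ × 9.81 m/s² × 1631 m = 3.846×10^7 Pa = 38.46 MPa
Total = 145.8 + 690.3 + 1030 + 38.46 = 1904.5 MPa

1900 MPa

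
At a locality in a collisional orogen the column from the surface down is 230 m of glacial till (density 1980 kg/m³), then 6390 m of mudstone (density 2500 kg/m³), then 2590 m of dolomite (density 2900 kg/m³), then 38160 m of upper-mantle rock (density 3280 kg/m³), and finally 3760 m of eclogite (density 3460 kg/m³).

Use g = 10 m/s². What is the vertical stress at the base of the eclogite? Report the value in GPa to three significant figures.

1.62 GPa

glacial till: 1980 kg/m³ × 10 m/s² × 230 m = 4.554×10^6 Pa = 4.554×10^-3 GPa
mudstone: 2500 kg/m³ × 10 m/s² × 6390 m = 1.597×10^8 Pa = 0.1598 GPa
dolomite: 2900 kg/m³ × 10 m/s² × 2590 m = 7.511×10^7 Pa = 0.07511 GPa
upper-mantle rock: 3280 kg/m³ × 10 m/s² × 38160 m = 1.252×10^9 Pa = 1.252 GPa
eclogite: 3460 kg/m³ × 10 m/s² × 3760 m = 1.301×10^8 Pa = 0.1301 GPa
Total = 4.554×10^-3 + 0.1598 + 0.07511 + 1.252 + 0.1301 = 1.6212 GPa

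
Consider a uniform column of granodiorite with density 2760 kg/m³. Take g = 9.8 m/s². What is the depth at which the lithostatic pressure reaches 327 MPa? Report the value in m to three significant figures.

h = P/(ρg) = 327 MPa / (2760 kg/m³ × 9.8 m/s²) = 3.270×10^8 Pa / 27048 Pa/m = 12090 m

12100 m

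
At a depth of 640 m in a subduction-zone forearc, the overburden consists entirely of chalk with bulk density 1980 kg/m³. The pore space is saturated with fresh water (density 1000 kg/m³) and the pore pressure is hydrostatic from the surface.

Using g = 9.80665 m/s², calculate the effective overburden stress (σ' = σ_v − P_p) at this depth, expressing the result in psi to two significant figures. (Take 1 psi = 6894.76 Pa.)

Overburden (lithostatic) stress σ_v:
chalk: 1980 kg/m³ × 9.80665 m/s² × 640 m = 1.243×10^7 Pa = 12.43 MPa
Pore pressure P_p = 1000 kg/m³ × 9.80665 m/s² × 640 m = 6.276×10^6 Pa = 6.276 MPa
Effective stress σ' = σ_v − P_p = 12.43 − 6.276 = 6.1507 MPa = 892.09 psi

890 psi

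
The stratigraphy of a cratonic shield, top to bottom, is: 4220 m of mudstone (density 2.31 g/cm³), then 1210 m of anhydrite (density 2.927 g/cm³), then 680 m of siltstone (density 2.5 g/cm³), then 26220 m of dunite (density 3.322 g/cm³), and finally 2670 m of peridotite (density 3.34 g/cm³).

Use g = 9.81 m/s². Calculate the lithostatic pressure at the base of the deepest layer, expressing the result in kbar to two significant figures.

mudstone: 2310 kg/m³ × 9.81 m/s² × 4220 m = 9.563×10^7 Pa = 0.9563 kbar
anhydrite: 2927 kg/m³ × 9.81 m/s² × 1210 m = 3.474×10^7 Pa = 0.3474 kbar
siltstone: 2500 kg/m³ × 9.81 m/s² × 680 m = 1.668×10^7 Pa = 0.1668 kbar
dunite: 3322 kg/m³ × 9.81 m/s² × 26220 m = 8.545×10^8 Pa = 8.545 kbar
peridotite: 3340 kg/m³ × 9.81 m/s² × 2670 m = 8.748×10^7 Pa = 0.8748 kbar
Total = 0.9563 + 0.3474 + 0.1668 + 8.545 + 0.8748 = 10.890 kbar

11 kbar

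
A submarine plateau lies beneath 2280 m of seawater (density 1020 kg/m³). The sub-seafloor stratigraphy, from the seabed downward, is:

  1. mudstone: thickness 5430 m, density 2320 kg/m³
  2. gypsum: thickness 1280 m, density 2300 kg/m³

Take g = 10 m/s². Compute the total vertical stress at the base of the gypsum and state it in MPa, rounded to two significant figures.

180 MPa

seawater: 1020 kg/m³ × 10 m/s² × 2280 m = 2.326×10^7 Pa = 23.26 MPa
mudstone: 2320 kg/m³ × 10 m/s² × 5430 m = 1.260×10^8 Pa = 126.0 MPa
gypsum: 2300 kg/m³ × 10 m/s² × 1280 m = 2.944×10^7 Pa = 29.44 MPa
Total = 23.26 + 126.0 + 29.44 = 178.67 MPa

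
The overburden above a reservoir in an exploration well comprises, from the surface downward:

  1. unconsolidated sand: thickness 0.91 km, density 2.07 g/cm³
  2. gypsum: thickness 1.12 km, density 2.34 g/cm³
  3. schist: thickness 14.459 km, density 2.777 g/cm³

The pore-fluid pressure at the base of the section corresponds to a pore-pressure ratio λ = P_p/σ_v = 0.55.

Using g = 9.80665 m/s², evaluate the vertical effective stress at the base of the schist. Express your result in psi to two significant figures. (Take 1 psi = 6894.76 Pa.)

29000 psi

Overburden (lithostatic) stress σ_v:
unconsolidated sand: 2070 kg/m³ × 9.80665 m/s² × 910 m = 1.847×10^7 Pa = 18.47 MPa
gypsum: 2340 kg/m³ × 9.80665 m/s² × 1120 m = 2.570×10^7 Pa = 25.70 MPa
schist: 2777 kg/m³ × 9.80665 m/s² × 14459 m = 3.938×10^8 Pa = 393.8 MPa
Total = 18.47 + 25.70 + 393.8 = 437.94 MPa
Pore pressure P_p = λ·σ_v = 0.55 × 437.9 MPa = 240.9 MPa
Effective stress σ' = σ_v − P_p = 437.9 − 240.9 = 197.07 MPa = 28583 psi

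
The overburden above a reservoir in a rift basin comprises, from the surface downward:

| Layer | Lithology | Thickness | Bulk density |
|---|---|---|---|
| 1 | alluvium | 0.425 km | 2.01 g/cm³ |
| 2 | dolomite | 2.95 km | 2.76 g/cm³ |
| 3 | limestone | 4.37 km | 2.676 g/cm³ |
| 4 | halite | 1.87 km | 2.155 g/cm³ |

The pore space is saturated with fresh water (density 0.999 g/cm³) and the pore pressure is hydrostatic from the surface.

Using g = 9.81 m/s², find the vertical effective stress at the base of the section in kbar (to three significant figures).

1.48 kbar

Overburden (lithostatic) stress σ_v:
alluvium: 2010 kg/m³ × 9.81 m/s² × 425 m = 8.380×10^6 Pa = 8.380 MPa
dolomite: 2760 kg/m³ × 9.81 m/s² × 2950 m = 7.987×10^7 Pa = 79.87 MPa
limestone: 2676 kg/m³ × 9.81 m/s² × 4370 m = 1.147×10^8 Pa = 114.7 MPa
halite: 2155 kg/m³ × 9.81 m/s² × 1870 m = 3.953×10^7 Pa = 39.53 MPa
Total = 8.380 + 79.87 + 114.7 + 39.53 = 242.51 MPa
Pore pressure P_p = 999 kg/m³ × 9.81 m/s² × 9615 m = 9.423×10^7 Pa = 94.23 MPa
Effective stress σ' = σ_v − P_p = 242.5 − 94.23 = 148.28 MPa = 1.4828 kbar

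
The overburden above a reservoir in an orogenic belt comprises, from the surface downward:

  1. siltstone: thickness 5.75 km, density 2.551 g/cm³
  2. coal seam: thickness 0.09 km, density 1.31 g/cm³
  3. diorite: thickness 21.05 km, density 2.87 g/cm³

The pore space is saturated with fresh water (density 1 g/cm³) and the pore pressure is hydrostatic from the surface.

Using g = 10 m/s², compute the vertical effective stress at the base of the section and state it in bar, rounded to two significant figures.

Overburden (lithostatic) stress σ_v:
siltstone: 2551 kg/m³ × 10 m/s² × 5750 m = 1.467×10^8 Pa = 146.7 MPa
coal seam: 1310 kg/m³ × 10 m/s² × 90 m = 1.179×10^6 Pa = 1.179 MPa
diorite: 2870 kg/m³ × 10 m/s² × 21050 m = 6.041×10^8 Pa = 604.1 MPa
Total = 146.7 + 1.179 + 604.1 = 752.00 MPa
Pore pressure P_p = 1000 kg/m³ × 10 m/s² × 26890 m = 2.689×10^8 Pa = 268.9 MPa
Effective stress σ' = σ_v − P_p = 752.0 − 268.9 = 483.10 MPa = 4831.0 bar

4800 bar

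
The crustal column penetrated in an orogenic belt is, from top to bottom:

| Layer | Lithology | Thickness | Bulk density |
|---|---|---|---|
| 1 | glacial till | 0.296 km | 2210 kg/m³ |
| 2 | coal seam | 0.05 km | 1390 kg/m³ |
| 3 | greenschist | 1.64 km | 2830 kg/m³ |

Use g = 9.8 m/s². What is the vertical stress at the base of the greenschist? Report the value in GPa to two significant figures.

glacial till: 2210 kg/m³ × 9.8 m/s² × 296 m = 6.411×10^6 Pa = 6.411×10^-3 GPa
coal seam: 1390 kg/m³ × 9.8 m/s² × 50 m = 6.811×10^5 Pa = 6.811×10^-4 GPa
greenschist: 2830 kg/m³ × 9.8 m/s² × 1640 m = 4.548×10^7 Pa = 0.04548 GPa
Total = 6.411×10^-3 + 6.811×10^-4 + 0.04548 = 0.052576 GPa

0.053 GPa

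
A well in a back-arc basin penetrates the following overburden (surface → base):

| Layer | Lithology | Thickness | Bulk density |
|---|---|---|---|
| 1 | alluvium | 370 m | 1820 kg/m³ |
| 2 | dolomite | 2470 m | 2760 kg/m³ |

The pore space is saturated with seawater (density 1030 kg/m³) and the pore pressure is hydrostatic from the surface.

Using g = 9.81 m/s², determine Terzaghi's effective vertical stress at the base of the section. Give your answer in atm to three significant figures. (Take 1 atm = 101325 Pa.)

Overburden (lithostatic) stress σ_v:
alluvium: 1820 kg/m³ × 9.81 m/s² × 370 m = 6.606×10^6 Pa = 6.606 MPa
dolomite: 2760 kg/m³ × 9.81 m/s² × 2470 m = 6.688×10^7 Pa = 66.88 MPa
Total = 6.606 + 66.88 = 73.483 MPa
Pore pressure P_p = 1030 kg/m³ × 9.81 m/s² × 2840 m = 2.870×10^7 Pa = 28.70 MPa
Effective stress σ' = σ_v − P_p = 73.48 − 28.70 = 44.787 MPa = 442.01 atm

442 atm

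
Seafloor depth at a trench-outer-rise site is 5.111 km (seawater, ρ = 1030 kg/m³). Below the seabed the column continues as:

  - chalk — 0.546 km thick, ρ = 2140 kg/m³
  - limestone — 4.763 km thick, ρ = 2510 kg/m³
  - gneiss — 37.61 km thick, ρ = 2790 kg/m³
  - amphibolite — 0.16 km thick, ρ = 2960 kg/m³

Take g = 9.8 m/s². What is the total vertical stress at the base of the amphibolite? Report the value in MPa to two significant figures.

seawater: 1030 kg/m³ × 9.8 m/s² × 5111 m = 5.159×10^7 Pa = 51.59 MPa
chalk: 2140 kg/m³ × 9.8 m/s² × 546 m = 1.145×10^7 Pa = 11.45 MPa
limestone: 2510 kg/m³ × 9.8 m/s² × 4763 m = 1.172×10^8 Pa = 117.2 MPa
gneiss: 2790 kg/m³ × 9.8 m/s² × 37610 m = 1.028×10^9 Pa = 1028 MPa
amphibolite: 2960 kg/m³ × 9.8 m/s² × 160 m = 4.641×10^6 Pa = 4.641 MPa
Total = 51.59 + 11.45 + 117.2 + 1028 + 4.641 = 1213.2 MPa

1200 MPa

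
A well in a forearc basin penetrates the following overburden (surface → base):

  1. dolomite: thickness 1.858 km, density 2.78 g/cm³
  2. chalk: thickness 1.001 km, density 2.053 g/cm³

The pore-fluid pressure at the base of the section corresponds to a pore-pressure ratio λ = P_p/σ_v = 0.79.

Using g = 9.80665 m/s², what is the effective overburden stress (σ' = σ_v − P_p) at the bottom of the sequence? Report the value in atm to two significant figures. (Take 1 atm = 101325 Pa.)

Overburden (lithostatic) stress σ_v:
dolomite: 2780 kg/m³ × 9.80665 m/s² × 1858 m = 5.065×10^7 Pa = 50.65 MPa
chalk: 2053 kg/m³ × 9.80665 m/s² × 1001 m = 2.015×10^7 Pa = 20.15 MPa
Total = 50.65 + 20.15 = 70.807 MPa
Pore pressure P_p = λ·σ_v = 0.79 × 70.81 MPa = 55.94 MPa
Effective stress σ' = σ_v − P_p = 70.81 − 55.94 = 14.869 MPa = 146.75 atm

150 atm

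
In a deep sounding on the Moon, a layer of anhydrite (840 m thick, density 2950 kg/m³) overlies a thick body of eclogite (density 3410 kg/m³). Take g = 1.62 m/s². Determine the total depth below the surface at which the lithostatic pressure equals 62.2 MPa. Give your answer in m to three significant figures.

11400 m

Pressure at base of upper layers: 2950×1.62×840 = 4.014×10^6 Pa = 4.014 MPa
Remaining pressure to be supplied by eclogite: 6.220×10^7 − 4.014×10^6 = 5.819×10^7 Pa
Additional depth in eclogite = 5.819×10^7 Pa / (3410 kg/m³ × 1.62 m/s²) = 10533 m
Total depth = 840 m + 10533 m = 11373 m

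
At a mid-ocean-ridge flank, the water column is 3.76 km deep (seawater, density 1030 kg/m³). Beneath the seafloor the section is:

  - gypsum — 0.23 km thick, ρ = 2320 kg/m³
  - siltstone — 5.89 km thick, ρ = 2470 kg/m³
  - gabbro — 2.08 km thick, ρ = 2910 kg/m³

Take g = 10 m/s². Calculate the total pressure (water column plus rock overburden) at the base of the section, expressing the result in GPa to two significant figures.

0.25 GPa

seawater: 1030 kg/m³ × 10 m/s² × 3760 m = 3.873×10^7 Pa = 0.03873 GPa
gypsum: 2320 kg/m³ × 10 m/s² × 230 m = 5.336×10^6 Pa = 5.336×10^-3 GPa
siltstone: 2470 kg/m³ × 10 m/s² × 5890 m = 1.455×10^8 Pa = 0.1455 GPa
gabbro: 2910 kg/m³ × 10 m/s² × 2080 m = 6.053×10^7 Pa = 0.06053 GPa
Total = 0.03873 + 5.336×10^-3 + 0.1455 + 0.06053 = 0.25007 GPa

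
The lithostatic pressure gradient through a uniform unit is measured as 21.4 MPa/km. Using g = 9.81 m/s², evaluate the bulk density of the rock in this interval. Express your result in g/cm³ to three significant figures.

ρ = (dP/dz)/g = 21.4 MPa/km / 9.81 m/s² = 21400 Pa/m / 9.81 m/s² = 2181.4 kg/m³
= 2.181 g/cm³

2.18 g/cm³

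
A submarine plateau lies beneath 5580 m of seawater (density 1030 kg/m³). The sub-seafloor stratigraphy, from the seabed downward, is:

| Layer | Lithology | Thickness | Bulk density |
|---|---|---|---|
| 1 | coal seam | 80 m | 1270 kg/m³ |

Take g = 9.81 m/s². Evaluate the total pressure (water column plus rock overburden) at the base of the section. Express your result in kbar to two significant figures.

seawater: 1030 kg/m³ × 9.81 m/s² × 5580 m = 5.638×10^7 Pa = 0.5638 kbar
coal seam: 1270 kg/m³ × 9.81 m/s² × 80 m = 9.967×10^5 Pa = 9.967×10^-3 kbar
Total = 0.5638 + 9.967×10^-3 = 0.57379 kbar

0.57 kbar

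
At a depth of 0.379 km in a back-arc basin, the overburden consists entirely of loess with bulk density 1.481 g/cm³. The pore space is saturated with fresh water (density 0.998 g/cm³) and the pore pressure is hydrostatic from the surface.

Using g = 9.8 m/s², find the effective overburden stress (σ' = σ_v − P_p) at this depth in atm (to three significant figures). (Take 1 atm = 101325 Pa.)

Overburden (lithostatic) stress σ_v:
loess: 1481 kg/m³ × 9.8 m/s² × 379 m = 5.501×10^6 Pa = 5.501 MPa
Pore pressure P_p = 998 kg/m³ × 9.8 m/s² × 379 m = 3.707×10^6 Pa = 3.707 MPa
Effective stress σ' = σ_v − P_p = 5.501 − 3.707 = 1.7940 MPa = 17.705 atm

17.7 atm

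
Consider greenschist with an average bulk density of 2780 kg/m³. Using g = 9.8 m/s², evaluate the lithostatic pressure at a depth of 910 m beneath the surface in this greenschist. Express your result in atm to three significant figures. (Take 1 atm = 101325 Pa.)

greenschist: 2780 kg/m³ × 9.8 m/s² × 910 m = 2.479×10^7 Pa = 244.7 atm

245 atm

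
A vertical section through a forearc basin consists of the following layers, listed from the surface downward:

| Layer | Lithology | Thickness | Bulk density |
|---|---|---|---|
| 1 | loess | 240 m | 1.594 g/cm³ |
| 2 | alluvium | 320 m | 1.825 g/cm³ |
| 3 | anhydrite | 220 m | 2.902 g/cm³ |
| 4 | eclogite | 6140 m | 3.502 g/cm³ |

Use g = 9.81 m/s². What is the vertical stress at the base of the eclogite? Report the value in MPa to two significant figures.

230 MPa

loess: 1594 kg/m³ × 9.81 m/s² × 240 m = 3.753×10^6 Pa = 3.753 MPa
alluvium: 1825 kg/m³ × 9.81 m/s² × 320 m = 5.729×10^6 Pa = 5.729 MPa
anhydrite: 2902 kg/m³ × 9.81 m/s² × 220 m = 6.263×10^6 Pa = 6.263 MPa
eclogite: 3502 kg/m³ × 9.81 m/s² × 6140 m = 2.109×10^8 Pa = 210.9 MPa
Total = 3.753 + 5.729 + 6.263 + 210.9 = 226.68 MPa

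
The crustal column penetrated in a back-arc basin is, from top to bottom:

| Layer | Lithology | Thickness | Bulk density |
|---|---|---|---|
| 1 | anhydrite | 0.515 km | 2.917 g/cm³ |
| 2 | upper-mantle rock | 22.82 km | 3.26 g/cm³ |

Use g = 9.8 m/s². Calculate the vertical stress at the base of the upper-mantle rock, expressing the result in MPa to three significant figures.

744 MPa

anhydrite: 2917 kg/m³ × 9.8 m/s² × 515 m = 1.472×10^7 Pa = 14.72 MPa
upper-mantle rock: 3260 kg/m³ × 9.8 m/s² × 22820 m = 7.291×10^8 Pa = 729.1 MPa
Total = 14.72 + 729.1 = 743.78 MPa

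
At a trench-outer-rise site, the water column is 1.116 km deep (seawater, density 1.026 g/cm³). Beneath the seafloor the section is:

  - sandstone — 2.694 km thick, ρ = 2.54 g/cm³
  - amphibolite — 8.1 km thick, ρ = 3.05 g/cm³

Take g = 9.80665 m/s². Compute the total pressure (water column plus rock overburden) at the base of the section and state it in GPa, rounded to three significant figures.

seawater: 1026 kg/m³ × 9.80665 m/s² × 1116 m = 1.123×10^7 Pa = 0.01123 GPa
sandstone: 2540 kg/m³ × 9.80665 m/s² × 2694 m = 6.710×10^7 Pa = 0.06710 GPa
amphibolite: 3050 kg/m³ × 9.80665 m/s² × 8100 m = 2.423×10^8 Pa = 0.2423 GPa
Total = 0.01123 + 0.06710 + 0.2423 = 0.32061 GPa

0.321 GPa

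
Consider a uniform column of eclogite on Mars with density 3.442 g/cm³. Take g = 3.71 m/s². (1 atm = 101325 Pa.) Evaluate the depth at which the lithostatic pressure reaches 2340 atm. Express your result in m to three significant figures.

h = P/(ρg) = 2340 atm / (3442 kg/m³ × 3.71 m/s²) = 2.371×10^8 Pa / 12770 Pa/m = 18567 m

18600 m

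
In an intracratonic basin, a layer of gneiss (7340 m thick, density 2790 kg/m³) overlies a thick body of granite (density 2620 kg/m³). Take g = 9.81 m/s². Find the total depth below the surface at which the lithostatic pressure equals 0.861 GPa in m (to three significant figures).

Pressure at base of upper layers: 2790×9.81×7340 = 2.009×10^8 Pa = 0.2009 GPa
Remaining pressure to be supplied by granite: 8.610×10^8 − 2.009×10^8 = 6.601×10^8 Pa
Additional depth in granite = 6.601×10^8 Pa / (2620 kg/m³ × 9.81 m/s²) = 25683 m
Total depth = 7340 m + 25683 m = 33023 m

33000 m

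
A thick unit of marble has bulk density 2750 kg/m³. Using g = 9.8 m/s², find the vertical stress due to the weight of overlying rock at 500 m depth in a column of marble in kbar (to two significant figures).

0.13 kbar

marble: 2750 kg/m³ × 9.8 m/s² × 500 m = 1.348×10^7 Pa = 0.1348 kbar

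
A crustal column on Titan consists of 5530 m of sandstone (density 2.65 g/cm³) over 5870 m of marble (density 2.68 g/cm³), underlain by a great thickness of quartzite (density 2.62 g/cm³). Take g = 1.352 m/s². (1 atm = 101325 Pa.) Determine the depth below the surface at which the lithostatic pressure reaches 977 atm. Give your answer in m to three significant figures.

Pressure at base of upper layers: 2650×1.352×5530 + 2680×1.352×5870 = 4.108×10^7 Pa = 405.4 atm
Remaining pressure to be supplied by quartzite: 9.899×10^7 − 4.108×10^7 = 5.791×10^7 Pa
Additional depth in quartzite = 5.791×10^7 Pa / (2620 kg/m³ × 1.352 m/s²) = 16349 m
Total depth = 11400 m + 16349 m = 27749 m

27700 m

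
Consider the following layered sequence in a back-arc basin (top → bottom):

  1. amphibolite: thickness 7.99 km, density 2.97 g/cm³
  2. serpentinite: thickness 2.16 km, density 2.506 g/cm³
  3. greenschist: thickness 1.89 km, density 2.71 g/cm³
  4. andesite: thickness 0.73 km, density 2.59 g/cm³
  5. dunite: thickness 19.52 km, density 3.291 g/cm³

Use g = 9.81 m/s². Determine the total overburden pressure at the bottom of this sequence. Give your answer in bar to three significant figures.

amphibolite: 2970 kg/m³ × 9.81 m/s² × 7990 m = 2.328×10^8 Pa = 2328 bar
serpentinite: 2506 kg/m³ × 9.81 m/s² × 2160 m = 5.310×10^7 Pa = 531.0 bar
greenschist: 2710 kg/m³ × 9.81 m/s² × 1890 m = 5.025×10^7 Pa = 502.5 bar
andesite: 2590 kg/m³ × 9.81 m/s² × 730 m = 1.855×10^7 Pa = 185.5 bar
dunite: 3291 kg/m³ × 9.81 m/s² × 19520 m = 6.302×10^8 Pa = 6302 bar
Total = 2328 + 531.0 + 502.5 + 185.5 + 6302 = 9848.9 bar

9850 bar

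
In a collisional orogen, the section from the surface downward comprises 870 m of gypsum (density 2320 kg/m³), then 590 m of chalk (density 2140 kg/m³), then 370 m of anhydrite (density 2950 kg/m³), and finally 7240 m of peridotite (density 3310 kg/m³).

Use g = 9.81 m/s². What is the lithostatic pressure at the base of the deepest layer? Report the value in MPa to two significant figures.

gypsum: 2320 kg/m³ × 9.81 m/s² × 870 m = 1.980×10^7 Pa = 19.80 MPa
chalk: 2140 kg/m³ × 9.81 m/s² × 590 m = 1.239×10^7 Pa = 12.39 MPa
anhydrite: 2950 kg/m³ × 9.81 m/s² × 370 m = 1.071×10^7 Pa = 10.71 MPa
peridotite: 3310 kg/m³ × 9.81 m/s² × 7240 m = 2.351×10^8 Pa = 235.1 MPa
Total = 19.80 + 12.39 + 10.71 + 235.1 = 277.98 MPa

280 MPa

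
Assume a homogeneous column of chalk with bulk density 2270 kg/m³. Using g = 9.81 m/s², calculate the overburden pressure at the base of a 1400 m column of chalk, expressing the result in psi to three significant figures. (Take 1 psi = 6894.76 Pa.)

4520 psi

chalk: 2270 kg/m³ × 9.81 m/s² × 1400 m = 3.118×10^7 Pa = 4522 psi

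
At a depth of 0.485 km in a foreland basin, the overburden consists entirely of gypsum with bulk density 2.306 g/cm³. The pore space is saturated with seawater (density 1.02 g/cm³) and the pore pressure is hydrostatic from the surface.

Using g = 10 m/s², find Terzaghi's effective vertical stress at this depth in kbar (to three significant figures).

Overburden (lithostatic) stress σ_v:
gypsum: 2306 kg/m³ × 10 m/s² × 485 m = 1.118×10^7 Pa = 11.18 MPa
Pore pressure P_p = 1020 kg/m³ × 10 m/s² × 485 m = 4.947×10^6 Pa = 4.947 MPa
Effective stress σ' = σ_v − P_p = 11.18 − 4.947 = 6.2371 MPa = 0.062371 kbar

0.0624 kbar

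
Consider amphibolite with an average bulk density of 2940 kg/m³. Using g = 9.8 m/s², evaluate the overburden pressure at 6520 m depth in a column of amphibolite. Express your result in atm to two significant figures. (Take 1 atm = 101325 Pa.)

1900 atm

amphibolite: 2940 kg/m³ × 9.8 m/s² × 6520 m = 1.879×10^8 Pa = 1854 atm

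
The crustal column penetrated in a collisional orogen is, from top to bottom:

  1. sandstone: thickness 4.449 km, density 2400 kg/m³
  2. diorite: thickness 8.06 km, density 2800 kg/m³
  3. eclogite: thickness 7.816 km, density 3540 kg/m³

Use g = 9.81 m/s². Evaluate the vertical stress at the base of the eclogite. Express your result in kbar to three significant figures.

sandstone: 2400 kg/m³ × 9.81 m/s² × 4449 m = 1.047×10^8 Pa = 1.047 kbar
diorite: 2800 kg/m³ × 9.81 m/s² × 8060 m = 2.214×10^8 Pa = 2.214 kbar
eclogite: 3540 kg/m³ × 9.81 m/s² × 7816 m = 2.714×10^8 Pa = 2.714 kbar
Total = 1.047 + 2.214 + 2.714 = 5.9757 kbar

5.98 kbar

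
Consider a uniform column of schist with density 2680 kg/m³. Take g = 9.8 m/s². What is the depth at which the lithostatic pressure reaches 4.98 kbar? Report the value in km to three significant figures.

19.0 km

h = P/(ρg) = 4.98 kbar / (2680 kg/m³ × 9.8 m/s²) = 4.980×10^8 Pa / 26264 Pa/m = 18961 m
= 18.961 km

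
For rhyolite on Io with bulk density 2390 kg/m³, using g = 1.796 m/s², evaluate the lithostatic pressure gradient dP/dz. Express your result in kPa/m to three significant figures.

4.29 kPa/m

dP/dz = ρg = 2390 kg/m³ × 1.796 m/s² = 4292.4 Pa/m
= 4292.4 Pa/m × (1 kPa/m / 1000.0 Pa/m) = 4.2924 kPa/m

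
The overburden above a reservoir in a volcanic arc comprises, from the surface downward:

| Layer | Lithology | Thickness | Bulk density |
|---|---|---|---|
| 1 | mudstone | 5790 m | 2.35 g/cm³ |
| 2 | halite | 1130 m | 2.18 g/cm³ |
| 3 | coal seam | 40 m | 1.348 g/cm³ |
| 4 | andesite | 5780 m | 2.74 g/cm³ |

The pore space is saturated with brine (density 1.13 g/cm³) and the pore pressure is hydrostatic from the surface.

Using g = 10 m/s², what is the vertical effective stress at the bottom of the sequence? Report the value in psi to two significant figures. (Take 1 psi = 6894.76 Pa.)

25000 psi

Overburden (lithostatic) stress σ_v:
mudstone: 2350 kg/m³ × 10 m/s² × 5790 m = 1.361×10^8 Pa = 136.1 MPa
halite: 2180 kg/m³ × 10 m/s² × 1130 m = 2.463×10^7 Pa = 24.63 MPa
coal seam: 1348 kg/m³ × 10 m/s² × 40 m = 5.392×10^5 Pa = 0.5392 MPa
andesite: 2740 kg/m³ × 10 m/s² × 5780 m = 1.584×10^8 Pa = 158.4 MPa
Total = 136.1 + 24.63 + 0.5392 + 158.4 = 319.61 MPa
Pore pressure P_p = 1130 kg/m³ × 10 m/s² × 12740 m = 1.440×10^8 Pa = 144.0 MPa
Effective stress σ' = σ_v − P_p = 319.6 − 144.0 = 175.65 MPa = 25476 psi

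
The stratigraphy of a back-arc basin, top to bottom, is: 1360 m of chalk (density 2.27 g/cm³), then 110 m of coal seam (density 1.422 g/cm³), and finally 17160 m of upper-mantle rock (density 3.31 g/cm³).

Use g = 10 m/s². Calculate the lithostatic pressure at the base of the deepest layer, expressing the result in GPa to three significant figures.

0.600 GPa

chalk: 2270 kg/m³ × 10 m/s² × 1360 m = 3.087×10^7 Pa = 0.03087 GPa
coal seam: 1422 kg/m³ × 10 m/s² × 110 m = 1.564×10^6 Pa = 1.564×10^-3 GPa
upper-mantle rock: 3310 kg/m³ × 10 m/s² × 17160 m = 5.680×10^8 Pa = 0.5680 GPa
Total = 0.03087 + 1.564×10^-3 + 0.5680 = 0.60043 GPa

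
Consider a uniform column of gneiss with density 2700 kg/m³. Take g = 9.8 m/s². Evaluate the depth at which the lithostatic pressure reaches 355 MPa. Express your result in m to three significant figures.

13400 m

h = P/(ρg) = 355 MPa / (2700 kg/m³ × 9.8 m/s²) = 3.550×10^8 Pa / 26460 Pa/m = 13416 m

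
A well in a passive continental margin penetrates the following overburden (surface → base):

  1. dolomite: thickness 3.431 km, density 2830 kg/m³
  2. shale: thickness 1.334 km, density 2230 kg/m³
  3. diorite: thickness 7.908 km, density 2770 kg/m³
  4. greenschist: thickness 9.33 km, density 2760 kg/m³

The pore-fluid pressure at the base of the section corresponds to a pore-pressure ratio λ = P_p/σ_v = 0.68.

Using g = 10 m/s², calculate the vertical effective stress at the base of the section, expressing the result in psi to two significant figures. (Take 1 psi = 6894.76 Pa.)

28000 psi

Overburden (lithostatic) stress σ_v:
dolomite: 2830 kg/m³ × 10 m/s² × 3431 m = 9.710×10^7 Pa = 97.10 MPa
shale: 2230 kg/m³ × 10 m/s² × 1334 m = 2.975×10^7 Pa = 29.75 MPa
diorite: 2770 kg/m³ × 10 m/s² × 7908 m = 2.191×10^8 Pa = 219.1 MPa
greenschist: 2760 kg/m³ × 10 m/s² × 9330 m = 2.575×10^8 Pa = 257.5 MPa
Total = 97.10 + 29.75 + 219.1 + 257.5 = 603.41 MPa
Pore pressure P_p = λ·σ_v = 0.68 × 603.4 MPa = 410.3 MPa
Effective stress σ' = σ_v − P_p = 603.4 − 410.3 = 193.09 MPa = 28005 psi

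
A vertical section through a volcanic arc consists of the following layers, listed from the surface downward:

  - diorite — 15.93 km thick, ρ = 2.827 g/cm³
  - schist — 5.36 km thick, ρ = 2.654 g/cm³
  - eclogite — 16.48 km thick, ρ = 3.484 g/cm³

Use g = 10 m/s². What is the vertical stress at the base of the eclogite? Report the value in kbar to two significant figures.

diorite: 2827 kg/m³ × 10 m/s² × 15930 m = 4.503×10^8 Pa = 4.503 kbar
schist: 2654 kg/m³ × 10 m/s² × 5360 m = 1.423×10^8 Pa = 1.423 kbar
eclogite: 3484 kg/m³ × 10 m/s² × 16480 m = 5.742×10^8 Pa = 5.742 kbar
Total = 4.503 + 1.423 + 5.742 = 11.668 kbar

12 kbar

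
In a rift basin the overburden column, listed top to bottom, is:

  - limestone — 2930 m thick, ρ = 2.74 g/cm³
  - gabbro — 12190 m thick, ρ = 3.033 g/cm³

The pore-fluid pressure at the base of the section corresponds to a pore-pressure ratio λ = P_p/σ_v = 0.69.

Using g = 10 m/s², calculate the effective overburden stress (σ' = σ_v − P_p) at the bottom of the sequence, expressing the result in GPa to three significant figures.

0.140 GPa

Overburden (lithostatic) stress σ_v:
limestone: 2740 kg/m³ × 10 m/s² × 2930 m = 8.028×10^7 Pa = 80.28 MPa
gabbro: 3033 kg/m³ × 10 m/s² × 12190 m = 3.697×10^8 Pa = 369.7 MPa
Total = 80.28 + 369.7 = 450.00 MPa
Pore pressure P_p = λ·σ_v = 0.69 × 450.0 MPa = 310.5 MPa
Effective stress σ' = σ_v − P_p = 450.0 − 310.5 = 139.50 MPa = 0.13950 GPa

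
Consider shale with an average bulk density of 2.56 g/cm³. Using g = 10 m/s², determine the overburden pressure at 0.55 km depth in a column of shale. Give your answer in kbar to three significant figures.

shale: 2560 kg/m³ × 10 m/s² × 550 m = 1.408×10^7 Pa = 0.1408 kbar

0.141 kbar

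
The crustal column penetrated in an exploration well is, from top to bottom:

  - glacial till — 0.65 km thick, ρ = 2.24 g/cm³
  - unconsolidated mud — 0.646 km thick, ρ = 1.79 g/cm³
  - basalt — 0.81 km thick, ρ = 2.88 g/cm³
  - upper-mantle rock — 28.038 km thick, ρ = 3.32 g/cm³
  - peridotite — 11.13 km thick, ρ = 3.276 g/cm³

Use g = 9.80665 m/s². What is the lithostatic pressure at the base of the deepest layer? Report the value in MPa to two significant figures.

glacial till: 2240 kg/m³ × 9.80665 m/s² × 650 m = 1.428×10^7 Pa = 14.28 MPa
unconsolidated mud: 1790 kg/m³ × 9.80665 m/s² × 646 m = 1.134×10^7 Pa = 11.34 MPa
basalt: 2880 kg/m³ × 9.80665 m/s² × 810 m = 2.288×10^7 Pa = 22.88 MPa
upper-mantle rock: 3320 kg/m³ × 9.80665 m/s² × 28038 m = 9.129×10^8 Pa = 912.9 MPa
peridotite: 3276 kg/m³ × 9.80665 m/s² × 11130 m = 3.576×10^8 Pa = 357.6 MPa
Total = 14.28 + 11.34 + 22.88 + 912.9 + 357.6 = 1318.9 MPa

1300 MPa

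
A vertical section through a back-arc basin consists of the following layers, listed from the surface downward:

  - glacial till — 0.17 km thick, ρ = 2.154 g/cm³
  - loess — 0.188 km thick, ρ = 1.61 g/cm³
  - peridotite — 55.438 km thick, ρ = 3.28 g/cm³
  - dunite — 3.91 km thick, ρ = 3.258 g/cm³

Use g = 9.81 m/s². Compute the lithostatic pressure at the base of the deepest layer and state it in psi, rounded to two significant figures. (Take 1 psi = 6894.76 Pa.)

280000 psi

glacial till: 2154 kg/m³ × 9.81 m/s² × 170 m = 3.592×10^6 Pa = 521.0 psi
loess: 1610 kg/m³ × 9.81 m/s² × 188 m = 2.969×10^6 Pa = 430.7 psi
peridotite: 3280 kg/m³ × 9.81 m/s² × 55438 m = 1.784×10^9 Pa = 2.587×10^5 psi
dunite: 3258 kg/m³ × 9.81 m/s² × 3910 m = 1.250×10^8 Pa = 18125 psi
Total = 521.0 + 430.7 + 2.587×10^5 + 18125 = 2.7780×10^5 psi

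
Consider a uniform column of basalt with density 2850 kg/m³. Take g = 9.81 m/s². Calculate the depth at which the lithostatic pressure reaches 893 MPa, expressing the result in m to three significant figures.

31900 m

h = P/(ρg) = 893 MPa / (2850 kg/m³ × 9.81 m/s²) = 8.930×10^8 Pa / 27958 Pa/m = 31940 m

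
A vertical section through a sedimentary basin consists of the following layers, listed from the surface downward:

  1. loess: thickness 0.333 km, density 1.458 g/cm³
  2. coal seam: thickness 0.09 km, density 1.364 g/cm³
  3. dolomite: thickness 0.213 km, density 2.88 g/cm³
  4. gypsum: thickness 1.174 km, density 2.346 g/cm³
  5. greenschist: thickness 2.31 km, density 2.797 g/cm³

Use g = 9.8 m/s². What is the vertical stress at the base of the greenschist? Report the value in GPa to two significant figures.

0.10 GPa

loess: 1458 kg/m³ × 9.8 m/s² × 333 m = 4.758×10^6 Pa = 4.758×10^-3 GPa
coal seam: 1364 kg/m³ × 9.8 m/s² × 90 m = 1.203×10^6 Pa = 1.203×10^-3 GPa
dolomite: 2880 kg/m³ × 9.8 m/s² × 213 m = 6.012×10^6 Pa = 6.012×10^-3 GPa
gypsum: 2346 kg/m³ × 9.8 m/s² × 1174 m = 2.699×10^7 Pa = 0.02699 GPa
greenschist: 2797 kg/m³ × 9.8 m/s² × 2310 m = 6.332×10^7 Pa = 0.06332 GPa
Total = 4.758×10^-3 + 1.203×10^-3 + 6.012×10^-3 + 0.02699 + 0.06332 = 0.10228 GPa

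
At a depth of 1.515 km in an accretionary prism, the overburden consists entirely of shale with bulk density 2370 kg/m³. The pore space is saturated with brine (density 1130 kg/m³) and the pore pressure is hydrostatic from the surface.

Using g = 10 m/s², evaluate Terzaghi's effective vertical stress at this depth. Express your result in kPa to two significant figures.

Overburden (lithostatic) stress σ_v:
shale: 2370 kg/m³ × 10 m/s² × 1515 m = 3.591×10^7 Pa = 35.91 MPa
Pore pressure P_p = 1130 kg/m³ × 10 m/s² × 1515 m = 1.712×10^7 Pa = 17.12 MPa
Effective stress σ' = σ_v − P_p = 35.91 − 17.12 = 18.786 MPa = 18786 kPa

19000 kPa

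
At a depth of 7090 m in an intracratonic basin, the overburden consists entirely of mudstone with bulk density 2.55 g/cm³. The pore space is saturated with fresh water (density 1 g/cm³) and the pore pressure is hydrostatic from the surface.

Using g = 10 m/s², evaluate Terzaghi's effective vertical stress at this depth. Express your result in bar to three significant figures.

Overburden (lithostatic) stress σ_v:
mudstone: 2550 kg/m³ × 10 m/s² × 7090 m = 1.808×10^8 Pa = 180.8 MPa
Pore pressure P_p = 1000 kg/m³ × 10 m/s² × 7090 m = 7.090×10^7 Pa = 70.90 MPa
Effective stress σ' = σ_v − P_p = 180.8 − 70.90 = 109.89 MPa = 1099.0 bar

1100 bar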